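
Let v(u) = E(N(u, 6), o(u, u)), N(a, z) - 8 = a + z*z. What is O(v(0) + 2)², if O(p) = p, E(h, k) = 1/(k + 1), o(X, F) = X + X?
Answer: 9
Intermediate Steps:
N(a, z) = 8 + a + z² (N(a, z) = 8 + (a + z*z) = 8 + (a + z²) = 8 + a + z²)
o(X, F) = 2*X
E(h, k) = 1/(1 + k)
v(u) = 1/(1 + 2*u)
O(v(0) + 2)² = (1/(1 + 2*0) + 2)² = (1/(1 + 0) + 2)² = (1/1 + 2)² = (1 + 2)² = 3² = 9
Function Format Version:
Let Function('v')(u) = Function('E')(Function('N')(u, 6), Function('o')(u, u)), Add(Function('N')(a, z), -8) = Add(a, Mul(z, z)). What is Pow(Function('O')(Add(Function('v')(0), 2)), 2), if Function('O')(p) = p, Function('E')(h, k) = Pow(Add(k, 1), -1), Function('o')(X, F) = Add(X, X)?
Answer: 9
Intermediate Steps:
Function('N')(a, z) = Add(8, a, Pow(z, 2)) (Function('N')(a, z) = Add(8, Add(a, Mul(z, z))) = Add(8, Add(a, Pow(z, 2))) = Add(8, a, Pow(z, 2)))
Function('o')(X, F) = Mul(2, X)
Function('E')(h, k) = Pow(Add(1, k), -1)
Function('v')(u) = Pow(Add(1, Mul(2, u)), -1)
Pow(Function('O')(Add(Function('v')(0), 2)), 2) = Pow(Add(Pow(Add(1, Mul(2, 0)), -1), 2), 2) = Pow(Add(Pow(Add(1, 0), -1), 2), 2) = Pow(Add(Pow(1, -1), 2), 2) = Pow(Add(1, 2), 2) = Pow(3, 2) = 9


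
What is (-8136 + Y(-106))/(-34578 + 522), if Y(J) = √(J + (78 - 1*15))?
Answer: 113/473 - I*√43/34056 ≈ 0.2389 - 0.00019255*I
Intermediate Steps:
Y(J) = √(63 + J) (Y(J) = √(J + (78 - 15)) = √(J + 63) = √(63 + J))
(-8136 + Y(-106))/(-34578 + 522) = (-8136 + √(63 - 106))/(-34578 + 522) = (-8136 + √(-43))/(-34056) = (-8136 + I*√43)*(-1/34056) = 113/473 - I*√43/34056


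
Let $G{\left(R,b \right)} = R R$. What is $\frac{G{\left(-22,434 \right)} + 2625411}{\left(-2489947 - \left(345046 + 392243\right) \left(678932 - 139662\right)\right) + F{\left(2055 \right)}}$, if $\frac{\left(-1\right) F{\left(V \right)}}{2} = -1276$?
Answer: $- \frac{525179}{79520065285} \approx -6.6044 \cdot 10^{-6}$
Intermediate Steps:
$G{\left(R,b \right)} = R^{2}$
$F{\left(V \right)} = 2552$ ($F{\left(V \right)} = \left(-2\right) \left(-1276\right) = 2552$)
$\frac{G{\left(-22,434 \right)} + 2625411}{\left(-2489947 - \left(345046 + 392243\right) \left(678932 - 139662\right)\right) + F{\left(2055 \right)}} = \frac{\left(-22\right)^{2} + 2625411}{\left(-2489947 - \left(345046 + 392243\right) \left(678932 - 139662\right)\right) + 2552} = \frac{484 + 2625411}{\left(-2489947 - 737289 \cdot 539270\right) + 2552} = \frac{2625895}{\left(-2489947 - 397597839030\right) + 2552} = \frac{2625895}{-397600328977 + 2552} = \frac{2625895}{-397600326425} = 2625895 \left(- \frac{1}{397600326425}\right) = - \frac{525179}{79520065285}$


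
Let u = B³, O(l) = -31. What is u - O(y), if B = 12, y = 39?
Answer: 1759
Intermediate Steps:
u = 1728 (u = 12³ = 1728)
u - O(y) = 1728 - 1*(-31) = 1728 + 31 = 1759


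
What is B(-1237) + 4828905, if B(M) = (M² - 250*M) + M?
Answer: 6667087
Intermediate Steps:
B(M) = M² - 249*M
B(-1237) + 4828905 = -1237*(-249 - 1237) + 4828905 = -1237*(-1486) + 4828905 = 1838182 + 4828905 = 6667087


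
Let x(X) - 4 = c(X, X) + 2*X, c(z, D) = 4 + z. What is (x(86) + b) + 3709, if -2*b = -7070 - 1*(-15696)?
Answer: -338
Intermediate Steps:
x(X) = 8 + 3*X (x(X) = 4 + ((4 + X) + 2*X) = 4 + (4 + 3*X) = 8 + 3*X)
b = -4313 (b = -(-7070 - 1*(-15696))/2 = -(-7070 + 15696)/2 = -½*8626 = -4313)
(x(86) + b) + 3709 = ((8 + 3*86) - 4313) + 3709 = ((8 + 258) - 4313) + 3709 = (266 - 4313) + 3709 = -4047 + 3709 = -338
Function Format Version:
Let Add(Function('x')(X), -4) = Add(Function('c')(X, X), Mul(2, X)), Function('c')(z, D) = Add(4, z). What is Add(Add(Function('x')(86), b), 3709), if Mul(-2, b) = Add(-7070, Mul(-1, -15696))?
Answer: -338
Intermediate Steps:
Function('x')(X) = Add(8, Mul(3, X)) (Function('x')(X) = Add(4, Add(Add(4, X), Mul(2, X))) = Add(4, Add(4, Mul(3, X))) = Add(8, Mul(3, X)))
b = -4313 (b = Mul(Rational(-1, 2), Add(-7070, Mul(-1, -15696))) = Mul(Rational(-1, 2), Add(-7070, 15696)) = Mul(Rational(-1, 2), 8626) = -4313)
Add(Add(Function('x')(86), b), 3709) = Add(Add(Add(8, Mul(3, 86)), -4313), 3709) = Add(Add(Add(8, 258), -4313), 3709) = Add(Add(266, -4313), 3709) = Add(-4047, 3709) = -338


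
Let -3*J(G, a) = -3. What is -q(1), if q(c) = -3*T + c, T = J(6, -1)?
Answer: 2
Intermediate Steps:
J(G, a) = 1 (J(G, a) = -⅓*(-3) = 1)
T = 1
q(c) = -3 + c (q(c) = -3*1 + c = -3 + c)
-q(1) = -(-3 + 1) = -1*(-2) = 2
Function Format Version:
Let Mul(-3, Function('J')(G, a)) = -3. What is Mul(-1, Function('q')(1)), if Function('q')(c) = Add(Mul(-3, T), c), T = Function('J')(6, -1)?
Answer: 2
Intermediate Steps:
Function('J')(G, a) = 1 (Function('J')(G, a) = Mul(Rational(-1, 3), -3) = 1)
T = 1
Function('q')(c) = Add(-3, c) (Function('q')(c) = Add(Mul(-3, 1), c) = Add(-3, c))
Mul(-1, Function('q')(1)) = Mul(-1, Add(-3, 1)) = Mul(-1, -2) = 2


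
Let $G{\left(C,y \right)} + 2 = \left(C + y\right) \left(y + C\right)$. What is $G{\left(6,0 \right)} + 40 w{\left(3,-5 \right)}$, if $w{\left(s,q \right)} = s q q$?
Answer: $3034$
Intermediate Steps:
$w{\left(s,q \right)} = s q^{2}$ ($w{\left(s,q \right)} = q s q = s q^{2}$)
$G{\left(C,y \right)} = -2 + \left(C + y\right)^{2}$ ($G{\left(C,y \right)} = -2 + \left(C + y\right) \left(y + C\right) = -2 + \left(C + y\right) \left(C + y\right) = -2 + \left(C + y\right)^{2}$)
$G{\left(6,0 \right)} + 40 w{\left(3,-5 \right)} = \left(-2 + \left(6 + 0\right)^{2}\right) + 40 \cdot 3 \left(-5\right)^{2} = \left(-2 + 6^{2}\right) + 40 \cdot 3 \cdot 25 = \left(-2 + 36\right) + 40 \cdot 75 = 34 + 3000 = 3034$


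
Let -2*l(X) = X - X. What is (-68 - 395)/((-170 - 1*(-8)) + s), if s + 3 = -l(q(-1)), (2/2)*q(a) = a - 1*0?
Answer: 463/165 ≈ 2.8061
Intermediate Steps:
q(a) = a (q(a) = a - 1*0 = a + 0 = a)
l(X) = 0 (l(X) = -(X - X)/2 = -½*0 = 0)
s = -3 (s = -3 - 1*0 = -3 + 0 = -3)
(-68 - 395)/((-170 - 1*(-8)) + s) = (-68 - 395)/((-170 - 1*(-8)) - 3) = -463/((-170 + 8) - 3) = -463/(-162 - 3) = -463/(-165) = -463*(-1/165) = 463/165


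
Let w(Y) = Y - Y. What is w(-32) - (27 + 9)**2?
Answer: -1296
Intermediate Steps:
w(Y) = 0
w(-32) - (27 + 9)**2 = 0 - (27 + 9)**2 = 0 - 1*36**2 = 0 - 1*1296 = 0 - 1296 = -1296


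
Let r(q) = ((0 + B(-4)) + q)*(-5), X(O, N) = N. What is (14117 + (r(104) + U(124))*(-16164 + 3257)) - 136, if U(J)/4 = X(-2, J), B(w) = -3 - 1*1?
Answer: 65609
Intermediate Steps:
B(w) = -4 (B(w) = -3 - 1 = -4)
U(J) = 4*J
r(q) = 20 - 5*q (r(q) = ((0 - 4) + q)*(-5) = (-4 + q)*(-5) = 20 - 5*q)
(14117 + (r(104) + U(124))*(-16164 + 3257)) - 136 = (14117 + ((20 - 5*104) + 4*124)*(-16164 + 3257)) - 136 = (14117 + ((20 - 520) + 496)*(-12907)) - 136 = (14117 + (-500 + 496)*(-12907)) - 136 = (14117 - 4*(-12907)) - 136 = (14117 + 51628) - 136 = 65745 - 136 = 65609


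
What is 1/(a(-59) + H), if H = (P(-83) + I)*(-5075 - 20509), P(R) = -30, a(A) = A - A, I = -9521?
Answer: 1/244352784 ≈ 4.0924e-9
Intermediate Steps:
a(A) = 0
H = 244352784 (H = (-30 - 9521)*(-5075 - 20509) = -9551*(-25584) = 244352784)
1/(a(-59) + H) = 1/(0 + 244352784) = 1/244352784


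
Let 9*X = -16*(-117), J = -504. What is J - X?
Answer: -712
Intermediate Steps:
X = 208 (X = (-16*(-117))/9 = (1/9)*1872 = 208)
J - X = -504 - 1*208 = -504 - 208 = -712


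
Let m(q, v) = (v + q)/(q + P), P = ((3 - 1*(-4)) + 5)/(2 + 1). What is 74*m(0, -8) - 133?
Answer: -281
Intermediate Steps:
P = 4 (P = ((3 + 4) + 5)/3 = (7 + 5)*(1/3) = 12*(1/3) = 4)
m(q, v) = (q + v)/(4 + q) (m(q, v) = (v + q)/(q + 4) = (q + v)/(4 + q))
74*m(0, -8) - 133 = 74*((0 - 8)/(4 + 0)) - 133 = 74*(-8/4) - 133 = 74*((1/4)*(-8)) - 133 = 74*(-2) - 133 = -148 - 133 = -281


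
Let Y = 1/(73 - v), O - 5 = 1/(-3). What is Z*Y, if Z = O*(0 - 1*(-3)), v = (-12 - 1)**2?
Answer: -7/48 ≈ -0.14583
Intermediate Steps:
v = 169 (v = (-13)**2 = 169)
O = 14/3 (O = 5 + 1/(-3) = 5 - 1/3 = 14/3 ≈ 4.6667)
Y = -1/96 (Y = 1/(73 - 1*169) = 1/(73 - 169) = 1/(-96) = -1/96 ≈ -0.010417)
Z = 14 (Z = 14*(0 - 1*(-3))/3 = 14*(0 + 3)/3 = (14/3)*3 = 14)
Z*Y = 14*(-1/96) = -7/48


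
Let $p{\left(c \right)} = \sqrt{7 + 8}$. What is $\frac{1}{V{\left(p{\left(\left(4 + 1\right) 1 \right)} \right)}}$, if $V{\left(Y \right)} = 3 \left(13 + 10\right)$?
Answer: $\frac{1}{69} \approx 0.014493$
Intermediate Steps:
$p{\left(c \right)} = \sqrt{15}$
$V{\left(Y \right)} = 69$ ($V{\left(Y \right)} = 3 \cdot 23 = 69$)
$\frac{1}{V{\left(p{\left(\left(4 + 1\right) 1 \right)} \right)}} = \frac{1}{69}$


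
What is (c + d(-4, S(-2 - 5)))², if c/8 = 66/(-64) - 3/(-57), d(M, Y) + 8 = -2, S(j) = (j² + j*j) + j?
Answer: 1836025/5776 ≈ 317.87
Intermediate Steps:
S(j) = j + 2*j² (S(j) = (j² + j²) + j = 2*j² + j = j + 2*j²)
d(M, Y) = -10 (d(M, Y) = -8 - 2 = -10)
c = -595/76 (c = 8*(66/(-64) - 3/(-57)) = 8*(66*(-1/64) - 3*(-1/57)) = 8*(-33/32 + 1/19) = 8*(-595/608) = -595/76 ≈ -7.8289)
(c + d(-4, S(-2 - 5)))² = (-595/76 - 10)² = (-1355/76)² = 1836025/5776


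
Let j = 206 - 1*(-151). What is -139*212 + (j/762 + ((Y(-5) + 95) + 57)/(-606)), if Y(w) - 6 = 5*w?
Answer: -1133948525/38481 ≈ -29468.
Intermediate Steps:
Y(w) = 6 + 5*w
j = 357 (j = 206 + 151 = 357)
-139*212 + (j/762 + ((Y(-5) + 95) + 57)/(-606)) = -139*212 + (357/762 + (((6 + 5*(-5)) + 95) + 57)/(-606)) = -29468 + (357*(1/762) + (((6 - 25) + 95) + 57)*(-1/606)) = -29468 + (119/254 + ((-19 + 95) + 57)*(-1/606)) = -29468 + (119/254 + (76 + 57)*(-1/606)) = -29468 + (119/254 + 133*(-1/606)) = -29468 + (119/254 - 133/606) = -29468 + 9583/38481 = -1133948525/38481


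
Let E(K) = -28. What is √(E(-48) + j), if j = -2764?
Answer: 2*I*√698 ≈ 52.839*I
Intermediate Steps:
√(E(-48) + j) = √(-28 - 2764) = √(-2792) = 2*I*√698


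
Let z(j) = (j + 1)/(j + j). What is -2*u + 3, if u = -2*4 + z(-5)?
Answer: 91/5 ≈ 18.200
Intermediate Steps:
z(j) = (1 + j)/(2*j) (z(j) = (1 + j)/((2*j)) = (1 + j)*(1/(2*j)) = (1 + j)/(2*j))
u = -38/5 (u = -2*4 + (1/2)*(1 - 5)/(-5) = -8 + (1/2)*(-1/5)*(-4) = -8 + 2/5 = -38/5 ≈ -7.6000)
-2*u + 3 = -2*(-38/5) + 3 = 76/5 + 3 = 91/5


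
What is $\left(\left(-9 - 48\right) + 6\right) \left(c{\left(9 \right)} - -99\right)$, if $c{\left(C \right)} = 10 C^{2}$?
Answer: $-46359$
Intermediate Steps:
$\left(\left(-9 - 48\right) + 6\right) \left(c{\left(9 \right)} - -99\right) = \left(\left(-9 - 48\right) + 6\right) \left(10 \cdot 9^{2} - -99\right) = \left(-57 + 6\right) \left(10 \cdot 81 + 99\right) = - 51 \left(810 + 99\right) = \left(-51\right) 909 = -46359$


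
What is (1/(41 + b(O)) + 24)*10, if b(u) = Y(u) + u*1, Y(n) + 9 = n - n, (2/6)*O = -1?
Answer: 6970/29 ≈ 240.34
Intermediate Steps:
O = -3 (O = 3*(-1) = -3)
Y(n) = -9 (Y(n) = -9 + (n - n) = -9 + 0 = -9)
b(u) = -9 + u (b(u) = -9 + u*1 = -9 + u)
(1/(41 + b(O)) + 24)*10 = (1/(41 + (-9 - 3)) + 24)*10 = (1/(41 - 12) + 24)*10 = (1/29 + 24)*10 = (697/29)*10 = 6970/29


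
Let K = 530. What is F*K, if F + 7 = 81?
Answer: 39220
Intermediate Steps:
F = 74 (F = -7 + 81 = 74)
F*K = 74*530 = 39220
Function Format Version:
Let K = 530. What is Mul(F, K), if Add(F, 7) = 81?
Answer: 39220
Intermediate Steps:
F = 74 (F = Add(-7, 81) = 74)
Mul(F, K) = Mul(74, 530) = 39220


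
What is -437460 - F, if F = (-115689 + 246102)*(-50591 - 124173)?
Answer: 22791060072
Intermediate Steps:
F = -22791497532 (F = 130413*(-174764) = -22791497532)
-437460 - F = -437460 - 1*(-22791497532) = -437460 + 22791497532 = 22791060072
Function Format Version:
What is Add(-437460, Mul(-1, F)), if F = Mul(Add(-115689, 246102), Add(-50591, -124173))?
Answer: 22791060072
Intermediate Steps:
F = -22791497532 (F = Mul(130413, -174764) = -22791497532)
Add(-437460, Mul(-1, F)) = Add(-437460, Mul(-1, -22791497532)) = Add(-437460, 22791497532) = 22791060072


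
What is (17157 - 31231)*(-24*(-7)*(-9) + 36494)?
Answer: -492336668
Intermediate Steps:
(17157 - 31231)*(-24*(-7)*(-9) + 36494) = -14074*(168*(-9) + 36494) = -14074*(-1512 + 36494) = -14074*34982 = -492336668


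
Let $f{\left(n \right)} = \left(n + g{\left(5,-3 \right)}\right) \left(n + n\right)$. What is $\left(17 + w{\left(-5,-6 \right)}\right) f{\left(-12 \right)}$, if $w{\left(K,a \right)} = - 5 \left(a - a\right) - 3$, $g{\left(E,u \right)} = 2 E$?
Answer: $672$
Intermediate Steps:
$f{\left(n \right)} = 2 n \left(10 + n\right)$ ($f{\left(n \right)} = \left(n + 2 \cdot 5\right) \left(n + n\right) = \left(n + 10\right) 2 n = \left(10 + n\right) 2 n = 2 n \left(10 + n\right)$)
$w{\left(K,a \right)} = -3$ ($w{\left(K,a \right)} = \left(-5\right) 0 - 3 = 0 - 3 = -3$)
$\left(17 + w{\left(-5,-6 \right)}\right) f{\left(-12 \right)} = \left(17 - 3\right) 2 \left(-12\right) \left(10 - 12\right) = 14 \cdot 2 \left(-12\right) \left(-2\right) = 14 \cdot 48 = 672$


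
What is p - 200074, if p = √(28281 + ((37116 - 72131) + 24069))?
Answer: -200074 + √17335 ≈ -1.9994e+5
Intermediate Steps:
p = √17335 (p = √(28281 + (-35015 + 24069)) = √(28281 - 10946) = √17335 ≈ 131.66)
p - 200074 = √17335 - 200074 = -200074 + √17335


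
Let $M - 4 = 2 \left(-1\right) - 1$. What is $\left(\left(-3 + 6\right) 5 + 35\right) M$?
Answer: $50$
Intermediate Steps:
$M = 1$ ($M = 4 + \left(2 \left(-1\right) - 1\right) = 4 - 3 = 1$)
$\left(\left(-3 + 6\right) 5 + 35\right) M = \left(\left(-3 + 6\right) 5 + 35\right) 1 = \left(3 \cdot 5 + 35\right) 1 = \left(15 + 35\right) 1 = 50 \cdot 1 = 50$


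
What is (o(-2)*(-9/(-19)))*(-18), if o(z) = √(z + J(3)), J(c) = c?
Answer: -162/19 ≈ -8.5263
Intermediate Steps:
o(z) = √(3 + z) (o(z) = √(z + 3) = √(3 + z))
(o(-2)*(-9/(-19)))*(-18) = (√(3 - 2)*(-9/(-19)))*(-18) = (√1*(-9*(-1/19)))*(-18) = (1*(9/19))*(-18) = (9/19)*(-18) = -162/19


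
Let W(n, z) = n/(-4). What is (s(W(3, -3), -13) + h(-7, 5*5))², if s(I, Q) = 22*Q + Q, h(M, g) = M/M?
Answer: 88804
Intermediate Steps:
W(n, z) = -n/4 (W(n, z) = n*(-¼) = -n/4)
h(M, g) = 1
s(I, Q) = 23*Q
(s(W(3, -3), -13) + h(-7, 5*5))² = (23*(-13) + 1)² = (-299 + 1)² = (-298)² = 88804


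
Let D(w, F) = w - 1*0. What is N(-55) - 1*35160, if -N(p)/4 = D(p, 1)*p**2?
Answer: 630340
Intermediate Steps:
D(w, F) = w (D(w, F) = w + 0 = w)
N(p) = -4*p**3 (N(p) = -4*p*p**2 = -4*p**3)
N(-55) - 1*35160 = -4*(-55)**3 - 1*35160 = -4*(-166375) - 35160 = 665500 - 35160 = 630340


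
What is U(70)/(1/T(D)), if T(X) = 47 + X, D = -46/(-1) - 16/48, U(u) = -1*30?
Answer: -2780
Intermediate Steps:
U(u) = -30
D = 137/3 (D = -46*(-1) - 16*1/48 = 46 - ⅓ = 137/3 ≈ 45.667)
U(70)/(1/T(D)) = -30/(1/(47 + 137/3)) = -30/(1/(278/3)) = -30/3/278 = -30*278/3 = -2780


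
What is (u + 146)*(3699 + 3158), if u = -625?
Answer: -3284503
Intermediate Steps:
(u + 146)*(3699 + 3158) = (-625 + 146)*(3699 + 3158) = -479*6857 = -3284503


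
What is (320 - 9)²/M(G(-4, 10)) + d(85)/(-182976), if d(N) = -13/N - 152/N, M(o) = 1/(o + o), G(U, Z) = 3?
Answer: 601719137675/1036864 ≈ 5.8033e+5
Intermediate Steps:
M(o) = 1/(2*o)
d(N) = -165/N
(320 - 9)²/M(G(-4, 10)) + d(85)/(-182976) = (320 - 9)²/(((½)/3)) - 165/85/(-182976) = 311²/(((½)*(⅓))) - 165*1/85*(-1/182976) = 96721/(⅙) - 33/17*(-1/182976) = 96721*6 + 11/1036864 = 580326 + 11/1036864 = 601719137675/1036864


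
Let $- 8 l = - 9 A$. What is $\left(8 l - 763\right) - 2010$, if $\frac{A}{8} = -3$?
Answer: $-2989$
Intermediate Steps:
$A = -24$ ($A = 8 \left(-3\right) = -24$)
$l = -27$ ($l = - \frac{\left(-9\right) \left(-24\right)}{8} = \left(- \frac{1}{8}\right) 216 = -27$)
$\left(8 l - 763\right) - 2010 = \left(8 \left(-27\right) - 763\right) - 2010 = \left(-216 - 763\right) - 2010 = -979 - 2010 = -2989$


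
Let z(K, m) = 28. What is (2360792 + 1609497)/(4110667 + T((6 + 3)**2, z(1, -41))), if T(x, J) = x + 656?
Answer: 3970289/4111404 ≈ 0.96568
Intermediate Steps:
T(x, J) = 656 + x
(2360792 + 1609497)/(4110667 + T((6 + 3)**2, z(1, -41))) = (2360792 + 1609497)/(4110667 + (656 + (6 + 3)**2)) = 3970289/(4110667 + (656 + 9**2)) = 3970289/(4110667 + (656 + 81)) = 3970289/(4110667 + 737) = 3970289/4111404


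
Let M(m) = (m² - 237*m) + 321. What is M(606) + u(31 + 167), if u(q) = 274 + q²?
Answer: 263413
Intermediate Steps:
M(m) = 321 + m² - 237*m
M(606) + u(31 + 167) = (321 + 606² - 237*606) + (274 + (31 + 167)²) = (321 + 367236 - 143622) + (274 + 198²) = 223935 + (274 + 39204) = 223935 + 39478 = 263413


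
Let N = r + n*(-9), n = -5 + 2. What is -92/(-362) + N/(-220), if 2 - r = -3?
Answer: 1082/9955 ≈ 0.10869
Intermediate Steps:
n = -3
r = 5 (r = 2 - 1*(-3) = 2 + 3 = 5)
N = 32 (N = 5 - 3*(-9) = 5 + 27 = 32)
-92/(-362) + N/(-220) = -92/(-362) + 32/(-220) = -92*(-1/362) + 32*(-1/220) = 46/181 - 8/55 = 1082/9955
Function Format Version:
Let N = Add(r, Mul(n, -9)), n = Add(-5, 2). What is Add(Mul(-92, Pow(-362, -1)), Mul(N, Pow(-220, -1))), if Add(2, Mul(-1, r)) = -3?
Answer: Rational(1082, 9955) ≈ 0.10869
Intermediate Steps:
n = -3
r = 5 (r = Add(2, Mul(-1, -3)) = Add(2, 3) = 5)
N = 32 (N = Add(5, Mul(-3, -9)) = Add(5, 27) = 32)
Add(Mul(-92, Pow(-362, -1)), Mul(N, Pow(-220, -1))) = Add(Mul(-92, Pow(-362, -1)), Mul(32, Pow(-220, -1))) = Add(Mul(-92, Rational(-1, 362)), Mul(32, Rational(-1, 220))) = Add(Rational(46, 181), Rational(-8, 55)) = Rational(1082, 9955)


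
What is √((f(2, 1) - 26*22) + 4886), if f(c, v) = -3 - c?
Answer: √4309 ≈ 65.643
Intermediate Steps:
√((f(2, 1) - 26*22) + 4886) = √(((-3 - 1*2) - 26*22) + 4886) = √(((-3 - 2) - 572) + 4886) = √((-5 - 572) + 4886) = √(-577 + 4886) = √4309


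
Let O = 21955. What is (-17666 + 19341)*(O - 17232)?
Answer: 7911025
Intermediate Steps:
(-17666 + 19341)*(O - 17232) = (-17666 + 19341)*(21955 - 17232) = 1675*4723 = 7911025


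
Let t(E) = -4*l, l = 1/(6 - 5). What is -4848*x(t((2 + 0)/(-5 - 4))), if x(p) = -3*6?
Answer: 87264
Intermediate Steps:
l = 1 (l = 1/1 = 1)
t(E) = -4 (t(E) = -4*1 = -4)
x(p) = -18
-4848*x(t((2 + 0)/(-5 - 4))) = -4848*(-18) = 87264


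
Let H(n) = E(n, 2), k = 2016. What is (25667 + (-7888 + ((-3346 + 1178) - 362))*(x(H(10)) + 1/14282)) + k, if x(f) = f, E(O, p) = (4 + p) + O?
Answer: -992639914/7141 ≈ -1.3901e+5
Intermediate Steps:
E(O, p) = 4 + O + p
H(n) = 6 + n (H(n) = 4 + n + 2 = 6 + n)
(25667 + (-7888 + ((-3346 + 1178) - 362))*(x(H(10)) + 1/14282)) + k = (25667 + (-7888 + ((-3346 + 1178) - 362))*((6 + 10) + 1/14282)) + 2016 = (25667 + (-7888 + (-2168 - 362))*(16 + 1/14282)) + 2016 = (25667 + (-7888 - 2530)*(228513/14282)) + 2016 = (25667 - 10418*228513/14282) + 2016 = (25667 - 1190324217/7141) + 2016 = -1007036170/7141 + 2016 = -992639914/7141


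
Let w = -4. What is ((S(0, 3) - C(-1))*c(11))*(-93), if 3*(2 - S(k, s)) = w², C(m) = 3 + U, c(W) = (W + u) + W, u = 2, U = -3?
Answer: 7440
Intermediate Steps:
c(W) = 2 + 2*W (c(W) = (W + 2) + W = (2 + W) + W = 2 + 2*W)
C(m) = 0 (C(m) = 3 - 3 = 0)
S(k, s) = -10/3 (S(k, s) = 2 - ⅓*(-4)² = 2 - ⅓*16 = 2 - 16/3 = -10/3)
((S(0, 3) - C(-1))*c(11))*(-93) = ((-10/3 - 1*0)*(2 + 2*11))*(-93) = ((-10/3 + 0)*(2 + 22))*(-93) = -10/3*24*(-93) = -80*(-93) = 7440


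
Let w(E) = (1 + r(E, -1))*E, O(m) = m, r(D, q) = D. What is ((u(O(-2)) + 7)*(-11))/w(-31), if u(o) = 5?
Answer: -22/155 ≈ -0.14194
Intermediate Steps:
w(E) = E*(1 + E) (w(E) = (1 + E)*E = E*(1 + E))
((u(O(-2)) + 7)*(-11))/w(-31) = ((5 + 7)*(-11))/((-31*(1 - 31))) = (12*(-11))/((-31*(-30))) = -132/930 = -132*1/930 = -22/155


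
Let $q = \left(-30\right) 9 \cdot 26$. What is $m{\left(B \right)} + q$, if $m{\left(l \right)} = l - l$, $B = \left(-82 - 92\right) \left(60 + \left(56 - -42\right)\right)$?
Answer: $-7020$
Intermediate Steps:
$q = -7020$ ($q = \left(-270\right) 26 = -7020$)
$B = -27492$ ($B = - 174 \left(60 + \left(56 + 42\right)\right) = - 174 \left(60 + 98\right) = \left(-174\right) 158 = -27492$)
$m{\left(l \right)} = 0$
$m{\left(B \right)} + q = 0 - 7020 = -7020$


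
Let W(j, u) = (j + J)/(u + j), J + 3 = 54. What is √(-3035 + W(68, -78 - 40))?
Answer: I*√303738/10 ≈ 55.112*I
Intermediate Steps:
J = 51 (J = -3 + 54 = 51)
W(j, u) = (51 + j)/(j + u) (W(j, u) = (j + 51)/(u + j) = (51 + j)/(j + u))
√(-3035 + W(68, -78 - 40)) = √(-3035 + (51 + 68)/(68 + (-78 - 40))) = √(-3035 + 119/(68 - 118)) = √(-3035 + 119/(-50)) = √(-3035 - 1/50*119) = √(-3035 - 119/50) = √(-151869/50) = I*√303738/10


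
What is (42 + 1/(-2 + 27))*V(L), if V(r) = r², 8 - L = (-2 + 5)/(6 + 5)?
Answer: 303739/121 ≈ 2510.2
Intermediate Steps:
L = 85/11 (L = 8 - (-2 + 5)/(6 + 5) = 8 - 3/11 = 85/11 ≈ 7.7273)
(42 + 1/(-2 + 27))*V(L) = (42 + 1/(-2 + 27))*(85/11)² = (42 + 1/25)*(7225/121) = (1051/25)*(7225/121) = 303739/121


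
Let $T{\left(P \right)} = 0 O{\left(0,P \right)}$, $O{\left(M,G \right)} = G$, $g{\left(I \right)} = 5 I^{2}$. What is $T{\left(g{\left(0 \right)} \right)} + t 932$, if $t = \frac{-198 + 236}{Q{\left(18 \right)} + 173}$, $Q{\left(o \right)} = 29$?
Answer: $\frac{17708}{101} \approx 175.33$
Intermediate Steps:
$t = \frac{19}{101}$ ($t = \frac{-198 + 236}{29 + 173} = \frac{38}{202} = 38 \cdot \frac{1}{202} = \frac{19}{101} \approx 0.18812$)
$T{\left(P \right)} = 0$ ($T{\left(P \right)} = 0 P = 0$)
$T{\left(g{\left(0 \right)} \right)} + t 932 = 0 + \frac{19}{101} \cdot 932 = 0 + \frac{17708}{101} = \frac{17708}{101}$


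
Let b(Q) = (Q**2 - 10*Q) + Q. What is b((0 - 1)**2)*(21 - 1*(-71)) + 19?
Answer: -717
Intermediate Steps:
b(Q) = Q**2 - 9*Q
b((0 - 1)**2)*(21 - 1*(-71)) + 19 = ((0 - 1)**2*(-9 + (0 - 1)**2))*(21 - 1*(-71)) + 19 = ((-1)**2*(-9 + (-1)**2))*(21 + 71) + 19 = (1*(-9 + 1))*92 + 19 = (1*(-8))*92 + 19 = -8*92 + 19 = -736 + 19 = -717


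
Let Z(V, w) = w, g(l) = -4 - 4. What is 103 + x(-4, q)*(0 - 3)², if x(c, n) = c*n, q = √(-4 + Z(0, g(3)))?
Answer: 103 - 72*I*√3 ≈ 103.0 - 124.71*I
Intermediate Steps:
g(l) = -8
q = 2*I*√3 (q = √(-4 - 8) = √(-12) = 2*I*√3 ≈ 3.4641*I)
103 + x(-4, q)*(0 - 3)² = 103 + (-8*I*√3)*(0 - 3)² = 103 - 8*I*√3*(-3)² = 103 - 8*I*√3*9 = 103 - 72*I*√3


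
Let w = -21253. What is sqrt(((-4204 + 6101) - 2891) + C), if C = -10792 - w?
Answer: sqrt(9467) ≈ 97.298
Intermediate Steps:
C = 10461 (C = -10792 - 1*(-21253) = -10792 + 21253 = 10461)
sqrt(((-4204 + 6101) - 2891) + C) = sqrt(((-4204 + 6101) - 2891) + 10461) = sqrt((1897 - 2891) + 10461) = sqrt(-994 + 10461) = sqrt(9467)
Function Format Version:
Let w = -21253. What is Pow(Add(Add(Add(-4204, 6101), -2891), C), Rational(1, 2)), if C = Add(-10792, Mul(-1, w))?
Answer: Pow(9467, Rational(1, 2)) ≈ 97.298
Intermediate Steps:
C = 10461 (C = Add(-10792, Mul(-1, -21253)) = Add(-10792, 21253) = 10461)
Pow(Add(Add(Add(-4204, 6101), -2891), C), Rational(1, 2)) = Pow(Add(Add(Add(-4204, 6101), -2891), 10461), Rational(1, 2)) = Pow(Add(Add(1897, -2891), 10461), Rational(1, 2)) = Pow(Add(-994, 10461), Rational(1, 2)) = Pow(9467, Rational(1, 2))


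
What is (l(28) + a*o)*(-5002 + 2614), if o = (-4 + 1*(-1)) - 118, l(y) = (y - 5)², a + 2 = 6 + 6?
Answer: 1673988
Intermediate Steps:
a = 10 (a = -2 + (6 + 6) = -2 + 12 = 10)
l(y) = (-5 + y)²
o = -123 (o = (-4 - 1) - 118 = -5 - 118 = -123)
(l(28) + a*o)*(-5002 + 2614) = ((-5 + 28)² + 10*(-123))*(-5002 + 2614) = (23² - 1230)*(-2388) = (529 - 1230)*(-2388) = -701*(-2388) = 1673988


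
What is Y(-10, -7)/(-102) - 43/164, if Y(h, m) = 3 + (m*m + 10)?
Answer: -7277/8364 ≈ -0.87004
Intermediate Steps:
Y(h, m) = 13 + m**2 (Y(h, m) = 3 + (m**2 + 10) = 3 + (10 + m**2) = 13 + m**2)
Y(-10, -7)/(-102) - 43/164 = (13 + (-7)**2)/(-102) - 43/164 = (13 + 49)*(-1/102) - 43*1/164 = 62*(-1/102) - 43/164 = -31/51 - 43/164 = -7277/8364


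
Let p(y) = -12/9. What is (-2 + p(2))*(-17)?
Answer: 170/3 ≈ 56.667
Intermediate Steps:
p(y) = -4/3 (p(y) = -12*⅑ = -4/3)
(-2 + p(2))*(-17) = (-2 - 4/3)*(-17) = -10/3*(-17) = 170/3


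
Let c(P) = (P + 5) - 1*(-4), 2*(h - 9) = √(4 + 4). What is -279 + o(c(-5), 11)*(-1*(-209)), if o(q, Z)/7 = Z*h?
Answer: 144558 + 16093*√2 ≈ 1.6732e+5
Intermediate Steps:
h = 9 + √2 (h = 9 + √(4 + 4)/2 = 9 + √8/2 = 9 + (2*√2)/2 = 9 + √2 ≈ 10.414)
c(P) = 9 + P (c(P) = (5 + P) + 4 = 9 + P)
o(q, Z) = 7*Z*(9 + √2) (o(q, Z) = 7*(Z*(9 + √2)) = 7*Z*(9 + √2))
-279 + o(c(-5), 11)*(-1*(-209)) = -279 + (7*11*(9 + √2))*(-1*(-209)) = -279 + (693 + 77*√2)*209 = -279 + (144837 + 16093*√2) = 144558 + 16093*√2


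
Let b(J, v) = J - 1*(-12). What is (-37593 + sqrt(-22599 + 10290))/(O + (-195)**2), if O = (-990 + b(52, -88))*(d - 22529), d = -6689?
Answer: -37593/27093893 + I*sqrt(12309)/27093893 ≈ -0.0013875 + 4.0949e-6*I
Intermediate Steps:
b(J, v) = 12 + J (b(J, v) = J + 12 = 12 + J)
O = 27055868 (O = (-990 + (12 + 52))*(-6689 - 22529) = (-990 + 64)*(-29218) = -926*(-29218) = 27055868)
(-37593 + sqrt(-22599 + 10290))/(O + (-195)**2) = (-37593 + sqrt(-22599 + 10290))/(27055868 + (-195)**2) = (-37593 + sqrt(-12309))/(27055868 + 38025) = (-37593 + I*sqrt(12309))/27093893 = (-37593 + I*sqrt(12309))*(1/27093893) = -37593/27093893 + I*sqrt(12309)/27093893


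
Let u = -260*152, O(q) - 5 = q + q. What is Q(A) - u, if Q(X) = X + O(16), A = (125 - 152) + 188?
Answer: 39718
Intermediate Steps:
O(q) = 5 + 2*q (O(q) = 5 + (q + q) = 5 + 2*q)
A = 161 (A = -27 + 188 = 161)
Q(X) = 37 + X (Q(X) = X + (5 + 2*16) = X + (5 + 32) = X + 37 = 37 + X)
u = -39520
Q(A) - u = (37 + 161) - 1*(-39520) = 198 + 39520 = 39718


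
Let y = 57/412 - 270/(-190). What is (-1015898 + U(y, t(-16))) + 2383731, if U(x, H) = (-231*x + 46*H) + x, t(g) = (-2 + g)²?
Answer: 5410628813/3914 ≈ 1.3824e+6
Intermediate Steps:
y = 12207/7828 (y = 57*(1/412) - 270*(-1/190) = 57/412 + 27/19 = 12207/7828 ≈ 1.5594)
U(x, H) = -230*x + 46*H
(-1015898 + U(y, t(-16))) + 2383731 = (-1015898 + (-230*12207/7828 + 46*(-2 - 16)²)) + 2383731 = (-1015898 + (-1403805/3914 + 46*(-18)²)) + 2383731 = (-1015898 + (-1403805/3914 + 46*324)) + 2383731 = (-1015898 + (-1403805/3914 + 14904)) + 2383731 = (-1015898 + 56930451/3914) + 2383731 = -3919294321/3914 + 2383731 = 5410628813/3914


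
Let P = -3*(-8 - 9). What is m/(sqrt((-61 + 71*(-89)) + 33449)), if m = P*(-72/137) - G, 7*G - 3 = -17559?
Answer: 113308*sqrt(27069)/1236151 ≈ 15.081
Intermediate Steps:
G = -2508 (G = 3/7 + (1/7)*(-17559) = 3/7 - 17559/7 = -2508)
P = 51 (P = -3*(-17) = 51)
m = 339924/137 (m = 51*(-72/137) - 1*(-2508) = 51*(-72*1/137) + 2508 = 51*(-72/137) + 2508 = -3672/137 + 2508 = 339924/137 ≈ 2481.2)
m/(sqrt((-61 + 71*(-89)) + 33449)) = 339924/(137*(sqrt((-61 + 71*(-89)) + 33449))) = 339924/(137*(sqrt((-61 - 6319) + 33449))) = 339924/(137*(sqrt(-6380 + 33449))) = 339924/(137*(sqrt(27069))) = 339924*(sqrt(27069)/27069)/137 = 113308*sqrt(27069)/1236151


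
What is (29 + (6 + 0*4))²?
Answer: 1225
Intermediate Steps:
(29 + (6 + 0*4))² = (29 + (6 + 0))² = (29 + 6)² = 35² = 1225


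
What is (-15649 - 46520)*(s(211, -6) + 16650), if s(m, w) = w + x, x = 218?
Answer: -1048293678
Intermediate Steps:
s(m, w) = 218 + w (s(m, w) = w + 218 = 218 + w)
(-15649 - 46520)*(s(211, -6) + 16650) = (-15649 - 46520)*((218 - 6) + 16650) = -62169*(212 + 16650) = -62169*16862 = -1048293678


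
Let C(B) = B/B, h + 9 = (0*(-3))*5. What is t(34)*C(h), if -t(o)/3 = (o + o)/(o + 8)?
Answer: -34/7 ≈ -4.8571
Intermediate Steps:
t(o) = -6*o/(8 + o) (t(o) = -3*(o + o)/(o + 8) = -3*2*o/(8 + o) = -6*o/(8 + o))
h = -9 (h = -9 + (0*(-3))*5 = -9 + 0*5 = -9 + 0 = -9)
C(B) = 1
t(34)*C(h) = -6*34/(8 + 34)*1 = -6*34/42*1 = -6*34*1/42*1 = -34/7*1 = -34/7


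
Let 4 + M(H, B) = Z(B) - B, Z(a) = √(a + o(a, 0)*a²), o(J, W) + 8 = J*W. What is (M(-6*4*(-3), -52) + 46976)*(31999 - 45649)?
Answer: -641877600 - 27300*I*√5421 ≈ -6.4188e+8 - 2.01e+6*I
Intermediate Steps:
o(J, W) = -8 + J*W
Z(a) = √(a - 8*a²) (Z(a) = √(a + (-8 + a*0)*a²) = √(a + (-8 + 0)*a²) = √(a - 8*a²))
M(H, B) = -4 + √(B*(1 - 8*B)) - B (M(H, B) = -4 + (√(B*(1 - 8*B)) - B) = -4 + √(B*(1 - 8*B)) - B)
(M(-6*4*(-3), -52) + 46976)*(31999 - 45649) = ((-4 + √(-1*(-52)*(-1 + 8*(-52))) - 1*(-52)) + 46976)*(31999 - 45649) = ((-4 + √(-1*(-52)*(-1 - 416)) + 52) + 46976)*(-13650) = ((-4 + √(-1*(-52)*(-417)) + 52) + 46976)*(-13650) = ((-4 + √(-21684) + 52) + 46976)*(-13650) = ((-4 + 2*I*√5421 + 52) + 46976)*(-13650) = ((48 + 2*I*√5421) + 46976)*(-13650) = (47024 + 2*I*√5421)*(-13650) = -641877600 - 27300*I*√5421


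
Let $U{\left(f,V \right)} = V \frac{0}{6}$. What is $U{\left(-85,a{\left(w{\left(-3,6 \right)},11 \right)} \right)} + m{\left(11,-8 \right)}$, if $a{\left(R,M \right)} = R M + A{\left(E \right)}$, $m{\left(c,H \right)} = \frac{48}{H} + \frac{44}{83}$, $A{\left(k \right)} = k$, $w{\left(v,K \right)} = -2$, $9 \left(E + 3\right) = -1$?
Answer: $- \frac{454}{83} \approx -5.4699$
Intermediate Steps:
$E = - \frac{28}{9}$ ($E = -3 + \frac{1}{9} \left(-1\right) = -3 - \frac{1}{9} = - \frac{28}{9} \approx -3.1111$)
$m{\left(c,H \right)} = \frac{44}{83} + \frac{48}{H}$ ($m{\left(c,H \right)} = \frac{48}{H} + 44 \cdot \frac{1}{83} = \frac{48}{H} + \frac{44}{83} = \frac{44}{83} + \frac{48}{H}$)
$a{\left(R,M \right)} = - \frac{28}{9} + M R$ ($a{\left(R,M \right)} = R M - \frac{28}{9} = M R - \frac{28}{9} = - \frac{28}{9} + M R$)
$U{\left(f,V \right)} = 0$ ($U{\left(f,V \right)} = V 0 \cdot \frac{1}{6} = V 0 = 0$)
$U{\left(-85,a{\left(w{\left(-3,6 \right)},11 \right)} \right)} + m{\left(11,-8 \right)} = 0 + \left(\frac{44}{83} + \frac{48}{-8}\right) = 0 + \left(\frac{44}{83} + 48 \left(- \frac{1}{8}\right)\right) = 0 + \left(\frac{44}{83} - 6\right) = 0 - \frac{454}{83} = - \frac{454}{83}$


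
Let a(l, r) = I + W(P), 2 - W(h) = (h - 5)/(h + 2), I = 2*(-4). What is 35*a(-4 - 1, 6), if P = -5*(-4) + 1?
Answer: -5390/23 ≈ -234.35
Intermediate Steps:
I = -8
P = 21 (P = 20 + 1 = 21)
W(h) = 2 - (-5 + h)/(2 + h) (W(h) = 2 - (h - 5)/(h + 2) = 2 - (-5 + h)/(2 + h))
a(l, r) = -154/23 (a(l, r) = -8 + (9 + 21)/(2 + 21) = -8 + 30/23 = -154/23)
35*a(-4 - 1, 6) = 35*(-154/23) = -5390/23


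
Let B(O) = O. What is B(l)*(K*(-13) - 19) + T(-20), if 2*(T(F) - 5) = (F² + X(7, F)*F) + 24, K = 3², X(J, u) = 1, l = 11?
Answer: -1289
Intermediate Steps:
K = 9
T(F) = 17 + F/2 + F²/2 (T(F) = 5 + ((F² + 1*F) + 24)/2 = 5 + ((F² + F) + 24)/2 = 5 + ((F + F²) + 24)/2 = 5 + (24 + F + F²)/2 = 5 + (12 + F/2 + F²/2) = 17 + F/2 + F²/2)
B(l)*(K*(-13) - 19) + T(-20) = 11*(9*(-13) - 19) + (17 + (½)*(-20) + (½)*(-20)²) = 11*(-117 - 19) + (17 - 10 + (½)*400) = 11*(-136) + (17 - 10 + 200) = -1496 + 207 = -1289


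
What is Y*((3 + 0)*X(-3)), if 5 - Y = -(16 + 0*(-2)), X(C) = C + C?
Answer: -378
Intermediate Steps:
X(C) = 2*C
Y = 21 (Y = 5 - (-1)*(16 + 0*(-2)) = 5 - (-1)*(16 + 0) = 5 - (-1)*16 = 5 - 1*(-16) = 5 + 16 = 21)
Y*((3 + 0)*X(-3)) = 21*((3 + 0)*(2*(-3))) = 21*(3*(-6)) = 21*(-18) = -378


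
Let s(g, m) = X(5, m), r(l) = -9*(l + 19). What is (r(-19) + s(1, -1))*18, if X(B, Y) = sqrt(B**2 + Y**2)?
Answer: 18*sqrt(26) ≈ 91.782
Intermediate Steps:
r(l) = -171 - 9*l (r(l) = -9*(19 + l) = -171 - 9*l)
s(g, m) = sqrt(25 + m**2) (s(g, m) = sqrt(5**2 + m**2) = sqrt(25 + m**2))
(r(-19) + s(1, -1))*18 = ((-171 - 9*(-19)) + sqrt(25 + (-1)**2))*18 = ((-171 + 171) + sqrt(25 + 1))*18 = (0 + sqrt(26))*18 = sqrt(26)*18 = 18*sqrt(26)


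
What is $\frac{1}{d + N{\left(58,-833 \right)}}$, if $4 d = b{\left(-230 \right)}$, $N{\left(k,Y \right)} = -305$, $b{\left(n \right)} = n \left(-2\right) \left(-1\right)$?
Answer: $- \frac{1}{420} \approx -0.002381$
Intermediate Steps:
$b{\left(n \right)} = 2 n$ ($b{\left(n \right)} = - 2 n \left(-1\right) = 2 n$)
$d = -115$ ($d = \frac{2 \left(-230\right)}{4} = \frac{1}{4} \left(-460\right) = -115$)
$\frac{1}{d + N{\left(58,-833 \right)}} = \frac{1}{-115 - 305} = \frac{1}{-420} = - \frac{1}{420}$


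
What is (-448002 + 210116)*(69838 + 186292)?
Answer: -60929741180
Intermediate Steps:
(-448002 + 210116)*(69838 + 186292) = -237886*256130 = -60929741180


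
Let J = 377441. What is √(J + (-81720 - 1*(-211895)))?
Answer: 4*√31726 ≈ 712.47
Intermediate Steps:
√(J + (-81720 - 1*(-211895))) = √(377441 + (-81720 - 1*(-211895))) = √(377441 + (-81720 + 211895)) = √(377441 + 130175) = √507616 = 4*√31726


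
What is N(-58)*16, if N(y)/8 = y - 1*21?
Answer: -10112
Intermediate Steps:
N(y) = -168 + 8*y (N(y) = 8*(y - 1*21) = 8*(y - 21) = 8*(-21 + y) = -168 + 8*y)
N(-58)*16 = (-168 + 8*(-58))*16 = (-168 - 464)*16 = -632*16 = -10112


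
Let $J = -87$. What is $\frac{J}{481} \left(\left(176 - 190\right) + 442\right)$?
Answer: $- \frac{37236}{481} \approx -77.414$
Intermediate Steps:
$\frac{J}{481} \left(\left(176 - 190\right) + 442\right) = - \frac{87}{481} \left(\left(176 - 190\right) + 442\right) = \left(-87\right) \frac{1}{481} \left(-14 + 442\right) = \left(- \frac{87}{481}\right) 428 = - \frac{37236}{481}$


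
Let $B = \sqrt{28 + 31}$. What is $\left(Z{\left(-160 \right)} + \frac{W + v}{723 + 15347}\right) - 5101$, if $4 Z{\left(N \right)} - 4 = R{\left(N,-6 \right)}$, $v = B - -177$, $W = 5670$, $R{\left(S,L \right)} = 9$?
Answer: $- \frac{163829991}{32140} + \frac{\sqrt{59}}{16070} \approx -5097.4$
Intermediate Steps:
$B = \sqrt{59} \approx 7.6811$
$v = 177 + \sqrt{59}$ ($v = \sqrt{59} - -177 = \sqrt{59} + 177 = 177 + \sqrt{59} \approx 184.68$)
$Z{\left(N \right)} = \frac{13}{4}$ ($Z{\left(N \right)} = 1 + \frac{1}{4} \cdot 9 = 1 + \frac{9}{4} = \frac{13}{4}$)
$\left(Z{\left(-160 \right)} + \frac{W + v}{723 + 15347}\right) - 5101 = \left(\frac{13}{4} + \frac{5670 + \left(177 + \sqrt{59}\right)}{723 + 15347}\right) - 5101 = \left(\frac{13}{4} + \frac{5847 + \sqrt{59}}{16070}\right) - 5101 = \left(\frac{13}{4} + \left(5847 + \sqrt{59}\right) \frac{1}{16070}\right) - 5101 = \left(\frac{13}{4} + \left(\frac{5847}{16070} + \frac{\sqrt{59}}{16070}\right)\right) - 5101 = \left(\frac{116149}{32140} + \frac{\sqrt{59}}{16070}\right) - 5101 = - \frac{163829991}{32140} + \frac{\sqrt{59}}{16070}$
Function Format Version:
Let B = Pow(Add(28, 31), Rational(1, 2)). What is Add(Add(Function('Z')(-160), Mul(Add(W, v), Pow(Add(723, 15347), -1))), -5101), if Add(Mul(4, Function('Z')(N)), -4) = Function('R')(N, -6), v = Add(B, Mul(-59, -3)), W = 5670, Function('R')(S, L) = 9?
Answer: Add(Rational(-163829991, 32140), Mul(Rational(1, 16070), Pow(59, Rational(1, 2)))) ≈ -5097.4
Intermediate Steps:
B = Pow(59, Rational(1, 2)) ≈ 7.6811
v = Add(177, Pow(59, Rational(1, 2))) (v = Add(Pow(59, Rational(1, 2)), Mul(-59, -3)) = Add(Pow(59, Rational(1, 2)), 177) = Add(177, Pow(59, Rational(1, 2))) ≈ 184.68)
Function('Z')(N) = Rational(13, 4) (Function('Z')(N) = Add(1, Mul(Rational(1, 4), 9)) = Add(1, Rational(9, 4)) = Rational(13, 4))
Add(Add(Function('Z')(-160), Mul(Add(W, v), Pow(Add(723, 15347), -1))), -5101) = Add(Add(Rational(13, 4), Mul(Add(5670, Add(177, Pow(59, Rational(1, 2)))), Pow(Add(723, 15347), -1))), -5101) = Add(Add(Rational(13, 4), Mul(Add(5847, Pow(59, Rational(1, 2))), Pow(16070, -1))), -5101) = Add(Add(Rational(13, 4), Mul(Add(5847, Pow(59, Rational(1, 2))), Rational(1, 16070))), -5101) = Add(Add(Rational(13, 4), Add(Rational(5847, 16070), Mul(Rational(1, 16070), Pow(59, Rational(1, 2))))), -5101) = Add(Add(Rational(116149, 32140), Mul(Rational(1, 16070), Pow(59, Rational(1, 2)))), -5101) = Add(Rational(-163829991, 32140), Mul(Rational(1, 16070), Pow(59, Rational(1, 2))))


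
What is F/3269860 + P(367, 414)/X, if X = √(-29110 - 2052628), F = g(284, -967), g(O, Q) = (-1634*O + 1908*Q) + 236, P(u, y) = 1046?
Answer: -52474/74315 - 523*I*√2081738/1040869 ≈ -0.7061 - 0.72497*I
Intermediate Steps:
g(O, Q) = 236 - 1634*O + 1908*Q
F = -2308856 (F = 236 - 1634*284 + 1908*(-967) = 236 - 464056 - 1845036 = -2308856)
X = I*√2081738 (X = √(-2081738) = I*√2081738 ≈ 1442.8*I)
F/3269860 + P(367, 414)/X = -2308856/3269860 + 1046/((I*√2081738)) = -2308856*1/3269860 + 1046*(-I*√2081738/2081738) = -52474/74315 - 523*I*√2081738/1040869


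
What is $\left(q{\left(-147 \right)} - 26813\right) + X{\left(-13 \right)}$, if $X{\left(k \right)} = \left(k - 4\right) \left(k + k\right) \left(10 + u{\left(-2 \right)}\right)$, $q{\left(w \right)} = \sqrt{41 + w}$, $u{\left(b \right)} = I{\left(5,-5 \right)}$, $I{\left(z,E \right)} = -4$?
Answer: $-24161 + i \sqrt{106} \approx -24161.0 + 10.296 i$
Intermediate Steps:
$u{\left(b \right)} = -4$
$X{\left(k \right)} = 12 k \left(-4 + k\right)$ ($X{\left(k \right)} = \left(k - 4\right) \left(k + k\right) \left(10 - 4\right) = \left(-4 + k\right) 2 k 6 = \left(-4 + k\right) 12 k = 12 k \left(-4 + k\right)$)
$\left(q{\left(-147 \right)} - 26813\right) + X{\left(-13 \right)} = \left(\sqrt{41 - 147} - 26813\right) + 12 \left(-13\right) \left(-4 - 13\right) = \left(\sqrt{-106} - 26813\right) + 12 \left(-13\right) \left(-17\right) = \left(i \sqrt{106} - 26813\right) + 2652 = \left(-26813 + i \sqrt{106}\right) + 2652 = -24161 + i \sqrt{106}$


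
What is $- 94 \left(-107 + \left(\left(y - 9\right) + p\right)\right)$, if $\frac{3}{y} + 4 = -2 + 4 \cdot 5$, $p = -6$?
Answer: $\frac{80135}{7} \approx 11448.0$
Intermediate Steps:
$y = \frac{3}{14}$ ($y = \frac{3}{-4 + \left(-2 + 4 \cdot 5\right)} = \frac{3}{-4 + \left(-2 + 20\right)} = \frac{3}{-4 + 18} = \frac{3}{14} \approx 0.21429$)
$- 94 \left(-107 + \left(\left(y - 9\right) + p\right)\right) = - 94 \left(-107 + \left(\left(\frac{3}{14} - 9\right) - 6\right)\right) = - 94 \left(-107 - \frac{207}{14}\right) = \left(-94\right) \left(- \frac{1705}{14}\right) = \frac{80135}{7}$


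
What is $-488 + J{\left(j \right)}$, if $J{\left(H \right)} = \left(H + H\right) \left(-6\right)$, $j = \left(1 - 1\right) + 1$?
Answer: $-500$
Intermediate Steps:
$j = 1$ ($j = 0 + 1 = 1$)
$J{\left(H \right)} = - 12 H$ ($J{\left(H \right)} = 2 H \left(-6\right) = - 12 H$)
$-488 + J{\left(j \right)} = -488 - 12 = -500$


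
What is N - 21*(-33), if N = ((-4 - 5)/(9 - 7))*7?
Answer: 1323/2 ≈ 661.50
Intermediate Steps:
N = -63/2 (N = -9/2*7 = -63/2 ≈ -31.500)
N - 21*(-33) = -63/2 - 21*(-33) = -63/2 + 693 = 1323/2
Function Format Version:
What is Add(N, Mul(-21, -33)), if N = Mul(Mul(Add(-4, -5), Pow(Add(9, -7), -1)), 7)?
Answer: Rational(1323, 2) ≈ 661.50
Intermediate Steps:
N = Rational(-63, 2) (N = Mul(Mul(-9, Pow(2, -1)), 7) = Mul(Mul(-9, Rational(1, 2)), 7) = Mul(Rational(-9, 2), 7) = Rational(-63, 2) ≈ -31.500)
Add(N, Mul(-21, -33)) = Add(Rational(-63, 2), Mul(-21, -33)) = Add(Rational(-63, 2), 693) = Rational(1323, 2)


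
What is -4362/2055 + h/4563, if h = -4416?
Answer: -3219854/1041885 ≈ -3.0904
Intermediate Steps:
-4362/2055 + h/4563 = -4362/2055 - 4416/4563 = -4362*1/2055 - 4416*1/4563 = -1454/685 - 1472/1521 = -3219854/1041885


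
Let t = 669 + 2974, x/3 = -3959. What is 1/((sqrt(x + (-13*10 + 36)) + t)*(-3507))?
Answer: I/(3507*(sqrt(11971) - 3643*I)) ≈ -7.8201e-8 + 2.3487e-9*I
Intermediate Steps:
x = -11877 (x = 3*(-3959) = -11877)
t = 3643
1/((sqrt(x + (-13*10 + 36)) + t)*(-3507)) = 1/((sqrt(-11877 + (-13*10 + 36)) + 3643)*(-3507)) = -1/3507/(sqrt(-11877 + (-130 + 36)) + 3643) = -1/3507/(sqrt(-11877 - 94) + 3643) = -1/3507/(sqrt(-11971) + 3643) = -1/3507/(I*sqrt(11971) + 3643) = -1/3507/(3643 + I*sqrt(11971)) = -1/(3507*(3643 + I*sqrt(11971)))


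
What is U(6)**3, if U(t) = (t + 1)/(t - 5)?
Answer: 343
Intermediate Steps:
U(t) = (1 + t)/(-5 + t)
U(6)**3 = ((1 + 6)/(-5 + 6))**3 = (7/1)**3 = (1*7)**3 = 7**3 = 343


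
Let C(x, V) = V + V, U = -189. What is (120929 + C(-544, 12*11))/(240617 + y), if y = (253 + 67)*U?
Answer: 121193/180137 ≈ 0.67278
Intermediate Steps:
C(x, V) = 2*V
y = -60480 (y = (253 + 67)*(-189) = 320*(-189) = -60480)
(120929 + C(-544, 12*11))/(240617 + y) = (120929 + 2*(12*11))/(240617 - 60480) = (120929 + 2*132)/180137 = (120929 + 264)*(1/180137) = 121193*(1/180137) = 121193/180137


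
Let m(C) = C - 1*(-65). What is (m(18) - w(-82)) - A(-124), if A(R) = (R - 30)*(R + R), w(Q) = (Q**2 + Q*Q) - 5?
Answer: -51552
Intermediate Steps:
w(Q) = -5 + 2*Q**2 (w(Q) = (Q**2 + Q**2) - 5 = 2*Q**2 - 5 = -5 + 2*Q**2)
A(R) = 2*R*(-30 + R) (A(R) = (-30 + R)*(2*R) = 2*R*(-30 + R))
m(C) = 65 + C (m(C) = C + 65 = 65 + C)
(m(18) - w(-82)) - A(-124) = ((65 + 18) - (-5 + 2*(-82)**2)) - 2*(-124)*(-30 - 124) = (83 - (-5 + 2*6724)) - 2*(-124)*(-154) = (83 - (-5 + 13448)) - 1*38192 = (83 - 1*13443) - 38192 = (83 - 13443) - 38192 = -13360 - 38192 = -51552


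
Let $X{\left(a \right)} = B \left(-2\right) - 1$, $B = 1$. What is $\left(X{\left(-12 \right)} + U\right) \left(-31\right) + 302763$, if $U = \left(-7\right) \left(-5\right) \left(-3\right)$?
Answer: $306111$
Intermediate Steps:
$U = -105$ ($U = 35 \left(-3\right) = -105$)
$X{\left(a \right)} = -3$ ($X{\left(a \right)} = 1 \left(-2\right) - 1 = -2 - 1 = -3$)
$\left(X{\left(-12 \right)} + U\right) \left(-31\right) + 302763 = \left(-3 - 105\right) \left(-31\right) + 302763 = \left(-108\right) \left(-31\right) + 302763 = 3348 + 302763 = 306111$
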